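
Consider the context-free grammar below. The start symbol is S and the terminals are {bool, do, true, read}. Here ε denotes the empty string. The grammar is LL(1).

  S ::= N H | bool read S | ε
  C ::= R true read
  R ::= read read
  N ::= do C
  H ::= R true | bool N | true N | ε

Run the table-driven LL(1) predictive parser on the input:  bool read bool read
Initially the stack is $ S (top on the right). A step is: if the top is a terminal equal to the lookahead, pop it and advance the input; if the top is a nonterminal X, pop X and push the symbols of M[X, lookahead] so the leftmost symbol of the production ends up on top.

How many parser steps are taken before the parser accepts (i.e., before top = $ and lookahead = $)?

7

     Stack          Input                  Action
  1  $ S            bool read bool read $  expand S ::= bool read S
  2  $ S read bool  bool read bool read $  match bool
  3  $ S read       read bool read $       match read
  4  $ S            bool read $            expand S ::= bool read S
  5  $ S read bool  bool read $            match bool
  6  $ S read       read $                 match read
  7  $ S            $                      expand S ::= ε
Accept reached after 7 steps.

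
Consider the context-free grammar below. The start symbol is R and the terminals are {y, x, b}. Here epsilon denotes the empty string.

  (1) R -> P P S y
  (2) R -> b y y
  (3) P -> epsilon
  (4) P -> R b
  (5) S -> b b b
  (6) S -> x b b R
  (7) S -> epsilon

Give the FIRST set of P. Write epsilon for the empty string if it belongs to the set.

{epsilon, b, x, y}

FIRST(S): from S->b b b we get {b}; from S->x b b R we get {x}; from S->epsilon we get {epsilon}. So FIRST(S) = {epsilon, b, x}.
FIRST(R): from R->P P S y we get {b, x, y}; from R->b y y we get {b}. So FIRST(R) = {b, x, y}.
FIRST(P): from P->epsilon we get {epsilon}; from P->R b we get {b, x, y}. So FIRST(P) = {epsilon, b, x, y}.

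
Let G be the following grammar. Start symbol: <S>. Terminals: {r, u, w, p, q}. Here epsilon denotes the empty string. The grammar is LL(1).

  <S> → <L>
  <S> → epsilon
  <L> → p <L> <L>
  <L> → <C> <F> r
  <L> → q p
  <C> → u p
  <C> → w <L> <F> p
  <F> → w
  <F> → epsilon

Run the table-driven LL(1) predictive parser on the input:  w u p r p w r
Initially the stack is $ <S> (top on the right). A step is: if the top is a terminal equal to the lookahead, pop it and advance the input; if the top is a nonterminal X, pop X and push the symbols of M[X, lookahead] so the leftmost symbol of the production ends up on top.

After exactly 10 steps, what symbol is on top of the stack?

step 1: stack=$ <S>  input=w u p r p w r $  — expand <S> → <L>
step 2: stack=$ <L>  input=w u p r p w r $  — expand <L> → <C> <F> r
step 3: stack=$ r <F> <C>  input=w u p r p w r $  — expand <C> → w <L> <F> p
step 4: stack=$ r <F> p <F> <L> w  input=w u p r p w r $  — match w
step 5: stack=$ r <F> p <F> <L>  input=u p r p w r $  — expand <L> → <C> <F> r
step 6: stack=$ r <F> p <F> r <F> <C>  input=u p r p w r $  — expand <C> → u p
step 7: stack=$ r <F> p <F> r <F> p u  input=u p r p w r $  — match u
step 8: stack=$ r <F> p <F> r <F> p  input=p r p w r $  — match p
step 9: stack=$ r <F> p <F> r <F>  input=r p w r $  — expand <F> → epsilon
step 10: stack=$ r <F> p <F> r  input=r p w r $  — match r
Stack after step 10: $ r <F> p <F> (top = <F>).

<F>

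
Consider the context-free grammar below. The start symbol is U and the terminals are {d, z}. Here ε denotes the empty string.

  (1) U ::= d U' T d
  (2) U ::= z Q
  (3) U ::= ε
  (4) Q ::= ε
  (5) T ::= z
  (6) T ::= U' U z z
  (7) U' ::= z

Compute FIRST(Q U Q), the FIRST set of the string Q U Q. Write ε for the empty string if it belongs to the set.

{ε, d, z}

FIRST(U) = {ε, d, z}
FIRST(Q) = {ε}
FIRST(U') = {z}
FIRST(T) = {z}  (via U' U z z)
FIRST(Q U Q): take FIRST of each symbol in turn, carrying on past any symbol whose FIRST contains ε; result {ε, d, z}.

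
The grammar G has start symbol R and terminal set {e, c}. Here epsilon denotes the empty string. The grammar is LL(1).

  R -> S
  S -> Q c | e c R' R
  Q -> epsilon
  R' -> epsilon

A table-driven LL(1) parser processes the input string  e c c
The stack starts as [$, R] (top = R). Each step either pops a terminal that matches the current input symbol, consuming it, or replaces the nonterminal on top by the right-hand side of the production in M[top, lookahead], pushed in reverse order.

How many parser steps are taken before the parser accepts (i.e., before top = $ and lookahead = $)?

9

step 1: stack=$ R  input=e c c $  — expand R -> S
step 2: stack=$ S  input=e c c $  — expand S -> e c R' R
step 3: stack=$ R R' c e  input=e c c $  — match e
step 4: stack=$ R R' c  input=c c $  — match c
step 5: stack=$ R R'  input=c $  — expand R' -> epsilon
step 6: stack=$ R  input=c $  — expand R -> S
step 7: stack=$ S  input=c $  — expand S -> Q c
step 8: stack=$ c Q  input=c $  — expand Q -> epsilon
step 9: stack=$ c  input=c $  — match c
Accept reached after 9 steps.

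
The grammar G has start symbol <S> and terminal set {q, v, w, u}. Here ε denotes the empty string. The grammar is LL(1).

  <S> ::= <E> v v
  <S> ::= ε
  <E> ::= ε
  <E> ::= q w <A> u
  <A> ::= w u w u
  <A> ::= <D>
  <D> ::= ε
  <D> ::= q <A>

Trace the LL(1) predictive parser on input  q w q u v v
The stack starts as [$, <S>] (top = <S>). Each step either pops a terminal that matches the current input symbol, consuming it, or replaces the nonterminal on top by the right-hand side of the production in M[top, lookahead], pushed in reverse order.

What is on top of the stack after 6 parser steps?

step 1: stack=$ <S>  input=q w q u v v $  — expand <S> ::= <E> v v
step 2: stack=$ v v <E>  input=q w q u v v $  — expand <E> ::= q w <A> u
step 3: stack=$ v v u <A> w q  input=q w q u v v $  — match q
step 4: stack=$ v v u <A> w  input=w q u v v $  — match w
step 5: stack=$ v v u <A>  input=q u v v $  — expand <A> ::= <D>
step 6: stack=$ v v u <D>  input=q u v v $  — expand <D> ::= q <A>
Stack after step 6: $ v v u <A> q (top = q).

q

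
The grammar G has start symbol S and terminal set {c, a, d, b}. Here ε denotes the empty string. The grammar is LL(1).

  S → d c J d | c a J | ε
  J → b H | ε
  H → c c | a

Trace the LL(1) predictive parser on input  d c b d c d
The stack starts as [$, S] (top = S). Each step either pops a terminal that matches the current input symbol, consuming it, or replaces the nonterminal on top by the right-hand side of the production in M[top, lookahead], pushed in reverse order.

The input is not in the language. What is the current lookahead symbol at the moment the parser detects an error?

d

step 1: stack=$ S  input=d c b d c d $  — expand S → d c J d
step 2: stack=$ d J c d  input=d c b d c d $  — match d
step 3: stack=$ d J c  input=c b d c d $  — match c
step 4: stack=$ d J  input=b d c d $  — expand J → b H
step 5: stack=$ d H b  input=b d c d $  — match b
step 6: stack=$ d H  input=d c d $  — error: M[H, d] is empty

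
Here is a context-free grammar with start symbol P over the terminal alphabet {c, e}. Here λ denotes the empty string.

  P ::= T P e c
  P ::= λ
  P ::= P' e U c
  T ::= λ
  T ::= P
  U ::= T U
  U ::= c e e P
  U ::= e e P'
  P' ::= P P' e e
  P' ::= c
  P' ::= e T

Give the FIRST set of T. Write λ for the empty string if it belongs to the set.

{λ, c, e}

FIRST(P) = {λ, c, e}  (via T P e c, P' e U c)
FIRST(T) = {λ, c, e}  (via P)
FIRST(P') = {c, e}  (via P P' e e)
FIRST(U) = {c, e}  (via T U)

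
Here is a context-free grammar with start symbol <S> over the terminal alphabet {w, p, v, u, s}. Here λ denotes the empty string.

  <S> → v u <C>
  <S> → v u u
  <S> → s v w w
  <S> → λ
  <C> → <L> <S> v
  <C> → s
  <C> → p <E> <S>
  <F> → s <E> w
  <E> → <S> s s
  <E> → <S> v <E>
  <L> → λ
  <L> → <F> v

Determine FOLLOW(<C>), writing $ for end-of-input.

FIRST(<S>) = {λ, s, v}
FIRST(<F>) = {s}
FIRST(<E>) = {s, v}  (via <S> s s, <S> v <E>)
FIRST(<L>) = {λ, s}  (via <F> v)
FIRST(<C>) = {p, s, v}  (via <L> <S> v)
FOLLOW(<S>) includes $ since <S> is the start symbol.
FOLLOW(<F>): in <L>→<F> v, <F> is followed by v with FIRST {v}. Thus FOLLOW(<F>) = {v}.
FOLLOW(<L>): in <C>→<L> <S> v, <L> is followed by <S> v with FIRST {s, v}. Thus FOLLOW(<L>) = {s, v}.
FOLLOW(<S>): in <C>→<L> <S> v, <S> is followed by v with FIRST {v}; in <C>→p <E> <S>, the suffix after <S> is empty, so FOLLOW(<S>) ⊇ FOLLOW(<C>) = {$, s, v}; in <E>→<S> s s, <S> is followed by s s with FIRST {s}; in <E>→<S> v <E>, <S> is followed by v <E> with FIRST {v}. Thus FOLLOW(<S>) = {$, s, v}.
FOLLOW(<C>): in <S>→v u <C>, the suffix after <C> is empty, so FOLLOW(<C>) ⊇ FOLLOW(<S>) = {$, s, v}. Thus FOLLOW(<C>) = {$, s, v}.
FOLLOW(<E>): in <C>→p <E> <S>, <E> is followed by <S> with FIRST {λ, s, v}; in <C>→p <E> <S>, the suffix after <E> is nullable, so FOLLOW(<E>) ⊇ FOLLOW(<C>) = {$, s, v}; in <F>→s <E> w, <E> is followed by w with FIRST {w}; in <E>→<S> v <E>, the suffix after <E> is empty (adds nothing new). Thus FOLLOW(<E>) = {$, s, v, w}.

{$, s, v}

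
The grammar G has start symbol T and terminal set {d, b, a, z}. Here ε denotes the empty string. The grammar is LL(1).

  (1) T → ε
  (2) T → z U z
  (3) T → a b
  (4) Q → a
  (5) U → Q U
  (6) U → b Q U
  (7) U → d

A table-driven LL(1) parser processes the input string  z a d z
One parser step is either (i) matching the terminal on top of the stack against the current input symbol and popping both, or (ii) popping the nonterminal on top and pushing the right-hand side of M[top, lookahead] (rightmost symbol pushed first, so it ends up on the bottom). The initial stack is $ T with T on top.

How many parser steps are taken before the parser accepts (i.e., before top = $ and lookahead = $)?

8

     Stack    Input      Action
  1  $ T      z a d z $  expand T → z U z
  2  $ z U z  z a d z $  match z
  3  $ z U    a d z $    expand U → Q U
  4  $ z U Q  a d z $    expand Q → a
  5  $ z U a  a d z $    match a
  6  $ z U    d z $      expand U → d
  7  $ z d    d z $      match d
  8  $ z      z $        match z
Accept reached after 8 steps.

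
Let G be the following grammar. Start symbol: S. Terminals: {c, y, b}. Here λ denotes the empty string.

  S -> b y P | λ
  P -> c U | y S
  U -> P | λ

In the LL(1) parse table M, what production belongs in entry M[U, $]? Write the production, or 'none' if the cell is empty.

U -> λ

FIRST(S): from S->b y P we get {b}; from S->λ we get {λ}. So FIRST(S) = {λ, b}.
FIRST(P): from P->c U we get {c}; from P->y S we get {y}. So FIRST(P) = {c, y}.
FIRST(U): from U->P we get {c, y}; from U->λ we get {λ}. So FIRST(U) = {λ, c, y}.
FOLLOW(S) includes $ since S is the start symbol.
FOLLOW(P): in S->b y P, the suffix after P is empty, so FOLLOW(P) ⊇ FOLLOW(S) = {$}; in U->P, the suffix after P is empty, so FOLLOW(P) ⊇ FOLLOW(U) = {$}. Thus FOLLOW(P) = {$}.
FOLLOW(U): in P->c U, the suffix after U is empty, so FOLLOW(U) ⊇ FOLLOW(P) = {$}. Thus FOLLOW(U) = {$}.
For U -> P: FIRST(P) = {c, y}, so it goes in M[U, t] for t ∈ {c, y}.
For U -> λ: FIRST(λ) = {λ}, so it goes in M[U, t] for t ∈ {}; since λ ∈ FIRST, also for every t ∈ FOLLOW(U) = {$}.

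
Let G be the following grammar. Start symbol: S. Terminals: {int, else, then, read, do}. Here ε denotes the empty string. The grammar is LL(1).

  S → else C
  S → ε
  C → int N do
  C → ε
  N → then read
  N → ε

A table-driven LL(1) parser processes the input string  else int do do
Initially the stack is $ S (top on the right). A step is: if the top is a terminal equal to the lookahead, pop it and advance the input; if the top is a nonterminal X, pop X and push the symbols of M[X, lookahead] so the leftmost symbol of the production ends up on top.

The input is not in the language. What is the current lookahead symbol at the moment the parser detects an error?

do

step 1: stack=$ S  input=else int do do $  — expand S → else C
step 2: stack=$ C else  input=else int do do $  — match else
step 3: stack=$ C  input=int do do $  — expand C → int N do
step 4: stack=$ do N int  input=int do do $  — match int
step 5: stack=$ do N  input=do do $  — expand N → ε
step 6: stack=$ do  input=do do $  — match do
step 7: stack=$  input=do $  — error: stack empty but input remains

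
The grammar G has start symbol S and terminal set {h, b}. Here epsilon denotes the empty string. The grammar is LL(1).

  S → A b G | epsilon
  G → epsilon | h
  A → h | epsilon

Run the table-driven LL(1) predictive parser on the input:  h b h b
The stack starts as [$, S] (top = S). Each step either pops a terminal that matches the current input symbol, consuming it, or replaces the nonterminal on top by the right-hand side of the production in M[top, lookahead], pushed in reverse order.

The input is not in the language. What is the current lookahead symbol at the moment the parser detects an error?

step 1: stack=$ S  input=h b h b $  — expand S → A b G
step 2: stack=$ G b A  input=h b h b $  — expand A → h
step 3: stack=$ G b h  input=h b h b $  — match h
step 4: stack=$ G b  input=b h b $  — match b
step 5: stack=$ G  input=h b $  — expand G → h
step 6: stack=$ h  input=h b $  — match h
step 7: stack=$  input=b $  — error: stack empty but input remains

b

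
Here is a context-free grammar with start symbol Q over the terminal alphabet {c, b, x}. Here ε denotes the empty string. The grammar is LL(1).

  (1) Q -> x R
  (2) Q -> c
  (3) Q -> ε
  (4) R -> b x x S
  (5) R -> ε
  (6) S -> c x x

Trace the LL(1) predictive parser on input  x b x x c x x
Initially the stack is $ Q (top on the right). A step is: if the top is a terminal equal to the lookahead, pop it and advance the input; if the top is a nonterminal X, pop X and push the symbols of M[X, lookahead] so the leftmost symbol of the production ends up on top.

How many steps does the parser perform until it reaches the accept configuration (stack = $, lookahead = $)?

10

step 1: stack=$ Q  input=x b x x c x x $  — expand Q -> x R
step 2: stack=$ R x  input=x b x x c x x $  — match x
step 3: stack=$ R  input=b x x c x x $  — expand R -> b x x S
step 4: stack=$ S x x b  input=b x x c x x $  — match b
step 5: stack=$ S x x  input=x x c x x $  — match x
step 6: stack=$ S x  input=x c x x $  — match x
step 7: stack=$ S  input=c x x $  — expand S -> c x x
step 8: stack=$ x x c  input=c x x $  — match c
step 9: stack=$ x x  input=x x $  — match x
step 10: stack=$ x  input=x $  — match x
Accept reached after 10 steps.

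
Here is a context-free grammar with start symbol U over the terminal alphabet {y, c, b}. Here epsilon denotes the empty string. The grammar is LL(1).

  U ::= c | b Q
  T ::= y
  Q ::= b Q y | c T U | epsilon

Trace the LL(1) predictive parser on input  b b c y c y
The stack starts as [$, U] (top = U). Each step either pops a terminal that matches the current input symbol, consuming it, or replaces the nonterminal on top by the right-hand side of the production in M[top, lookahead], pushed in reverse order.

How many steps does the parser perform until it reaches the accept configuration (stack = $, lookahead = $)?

step 1: stack=$ U  input=b b c y c y $  — expand U ::= b Q
step 2: stack=$ Q b  input=b b c y c y $  — match b
step 3: stack=$ Q  input=b c y c y $  — expand Q ::= b Q y
step 4: stack=$ y Q b  input=b c y c y $  — match b
step 5: stack=$ y Q  input=c y c y $  — expand Q ::= c T U
step 6: stack=$ y U T c  input=c y c y $  — match c
step 7: stack=$ y U T  input=y c y $  — expand T ::= y
step 8: stack=$ y U y  input=y c y $  — match y
step 9: stack=$ y U  input=c y $  — expand U ::= c
step 10: stack=$ y c  input=c y $  — match c
step 11: stack=$ y  input=y $  — match y
Accept reached after 11 steps.

11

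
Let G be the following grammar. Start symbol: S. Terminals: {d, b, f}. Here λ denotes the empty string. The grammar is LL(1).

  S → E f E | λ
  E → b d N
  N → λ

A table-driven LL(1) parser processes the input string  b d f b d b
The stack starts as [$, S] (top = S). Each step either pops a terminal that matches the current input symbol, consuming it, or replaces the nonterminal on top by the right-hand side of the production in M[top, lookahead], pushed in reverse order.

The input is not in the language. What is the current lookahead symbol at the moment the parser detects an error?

      Stack        Input          Action
   1  $ S          b d f b d b $  expand S → E f E
   2  $ E f E      b d f b d b $  expand E → b d N
   3  $ E f N d b  b d f b d b $  match b
   4  $ E f N d    d f b d b $    match d
   5  $ E f N      f b d b $      expand N → λ
   6  $ E f        f b d b $      match f
   7  $ E          b d b $        expand E → b d N
   8  $ N d b      b d b $        match b
   9  $ N d        d b $          match d
  10  $ N          b $            error: M[N, b] is empty

b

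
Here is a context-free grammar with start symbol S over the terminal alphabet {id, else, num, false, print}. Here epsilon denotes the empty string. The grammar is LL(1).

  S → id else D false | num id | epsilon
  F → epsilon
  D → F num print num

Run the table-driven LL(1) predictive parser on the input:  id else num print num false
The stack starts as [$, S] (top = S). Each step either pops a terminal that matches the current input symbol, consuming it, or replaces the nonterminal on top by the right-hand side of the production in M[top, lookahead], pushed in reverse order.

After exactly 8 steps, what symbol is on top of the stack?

step 1: stack=$ S  input=id else num print num false $  — expand S → id else D false
step 2: stack=$ false D else id  input=id else num print num false $  — match id
step 3: stack=$ false D else  input=else num print num false $  — match else
step 4: stack=$ false D  input=num print num false $  — expand D → F num print num
step 5: stack=$ false num print num F  input=num print num false $  — expand F → epsilon
step 6: stack=$ false num print num  input=num print num false $  — match num
step 7: stack=$ false num print  input=print num false $  — match print
step 8: stack=$ false num  input=num false $  — match num
Stack after step 8: $ false (top = false).

false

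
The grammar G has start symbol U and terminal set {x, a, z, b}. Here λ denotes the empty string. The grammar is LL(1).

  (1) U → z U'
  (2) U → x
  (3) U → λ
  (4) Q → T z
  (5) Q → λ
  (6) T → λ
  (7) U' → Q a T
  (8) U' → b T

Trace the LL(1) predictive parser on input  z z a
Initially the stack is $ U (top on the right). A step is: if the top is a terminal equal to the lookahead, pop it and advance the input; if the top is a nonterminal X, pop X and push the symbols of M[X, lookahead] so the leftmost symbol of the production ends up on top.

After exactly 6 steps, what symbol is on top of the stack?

a

step 1: stack=$ U  input=z z a $  — expand U → z U'
step 2: stack=$ U' z  input=z z a $  — match z
step 3: stack=$ U'  input=z a $  — expand U' → Q a T
step 4: stack=$ T a Q  input=z a $  — expand Q → T z
step 5: stack=$ T a z T  input=z a $  — expand T → λ
step 6: stack=$ T a z  input=z a $  — match z
Stack after step 6: $ T a (top = a).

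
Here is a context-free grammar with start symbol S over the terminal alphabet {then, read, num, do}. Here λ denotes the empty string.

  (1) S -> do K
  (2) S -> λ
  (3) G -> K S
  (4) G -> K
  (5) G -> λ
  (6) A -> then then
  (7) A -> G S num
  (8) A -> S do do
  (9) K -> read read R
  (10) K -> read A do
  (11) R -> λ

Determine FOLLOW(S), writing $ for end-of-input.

FIRST(S): from S->do K we get {do}; from S->λ we get {λ}. So FIRST(S) = {λ, do}.
FIRST(K): from K->read read R we get {read}; from K->read A do we get {read}. So FIRST(K) = {read}.
FIRST(R): from R->λ we get {λ}. So FIRST(R) = {λ}.
FIRST(G): from G->K S we get {read}; from G->K we get {read}; from G->λ we get {λ}. So FIRST(G) = {λ, read}.
FIRST(A): from A->then then we get {then}; from A->G S num we get {do, num, read}; from A->S do do we get {do}. So FIRST(A) = {do, num, read, then}.
FOLLOW(S) includes $ since S is the start symbol.
FOLLOW(G): in A->G S num, G is followed by S num with FIRST {do, num}. Thus FOLLOW(G) = {do, num}.
FOLLOW(S): in G->K S, the suffix after S is empty, so FOLLOW(S) ⊇ FOLLOW(G) = {do, num}; in A->G S num, S is followed by num with FIRST {num}; in A->S do do, S is followed by do do with FIRST {do}. Thus FOLLOW(S) = {$, do, num}.
FOLLOW(A): in K->read A do, A is followed by do with FIRST {do}. Thus FOLLOW(A) = {do}.
FOLLOW(K): in S->do K, the suffix after K is empty, so FOLLOW(K) ⊇ FOLLOW(S) = {$, do, num}; in G->K S, K is followed by S with FIRST {λ, do}; in G->K S, the suffix after K is nullable, so FOLLOW(K) ⊇ FOLLOW(G) = {do, num}; in G->K, the suffix after K is empty, so FOLLOW(K) ⊇ FOLLOW(G) = {do, num}. Thus FOLLOW(K) = {$, do, num}.
FOLLOW(R): in K->read read R, the suffix after R is empty, so FOLLOW(R) ⊇ FOLLOW(K) = {$, do, num}. Thus FOLLOW(R) = {$, do, num}.

{$, do, num}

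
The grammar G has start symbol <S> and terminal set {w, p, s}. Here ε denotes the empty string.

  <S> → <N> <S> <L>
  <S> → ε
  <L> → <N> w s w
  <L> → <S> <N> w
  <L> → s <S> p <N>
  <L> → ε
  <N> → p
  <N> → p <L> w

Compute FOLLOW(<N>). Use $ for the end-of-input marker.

FIRST(<N>): from <N>→p we get {p}; from <N>→p <L> w we get {p}. So FIRST(<N>) = {p}.
FIRST(<S>): from <S>→<N> <S> <L> we get {p}; from <S>→ε we get {ε}. So FIRST(<S>) = {ε, p}.
FIRST(<L>): from <L>→<N> w s w we get {p}; from <L>→<S> <N> w we get {p}; from <L>→s <S> p <N> we get {s}; from <L>→ε we get {ε}. So FIRST(<L>) = {ε, p, s}.
FOLLOW(<S>) includes $ since <S> is the start symbol.
FOLLOW(<S>): in <S>→<N> <S> <L>, <S> is followed by <L> with FIRST {ε, p, s}; in <S>→<N> <S> <L>, the suffix after <S> is nullable (adds nothing new); in <L>→<S> <N> w, <S> is followed by <N> w with FIRST {p}; in <L>→s <S> p <N>, <S> is followed by p <N> with FIRST {p}. Thus FOLLOW(<S>) = {$, p, s}.
FOLLOW(<L>): in <S>→<N> <S> <L>, the suffix after <L> is empty, so FOLLOW(<L>) ⊇ FOLLOW(<S>) = {$, p, s}; in <N>→p <L> w, <L> is followed by w with FIRST {w}. Thus FOLLOW(<L>) = {$, p, s, w}.
FOLLOW(<N>): in <S>→<N> <S> <L>, <N> is followed by <S> <L> with FIRST {ε, p, s}; in <S>→<N> <S> <L>, the suffix after <N> is nullable, so FOLLOW(<N>) ⊇ FOLLOW(<S>) = {$, p, s}; in <L>→<N> w s w, <N> is followed by w s w with FIRST {w}; in <L>→<S> <N> w, <N> is followed by w with FIRST {w}; in <L>→s <S> p <N>, the suffix after <N> is empty, so FOLLOW(<N>) ⊇ FOLLOW(<L>) = {$, p, s, w}. Thus FOLLOW(<N>) = {$, p, s, w}.

{$, p, s, w}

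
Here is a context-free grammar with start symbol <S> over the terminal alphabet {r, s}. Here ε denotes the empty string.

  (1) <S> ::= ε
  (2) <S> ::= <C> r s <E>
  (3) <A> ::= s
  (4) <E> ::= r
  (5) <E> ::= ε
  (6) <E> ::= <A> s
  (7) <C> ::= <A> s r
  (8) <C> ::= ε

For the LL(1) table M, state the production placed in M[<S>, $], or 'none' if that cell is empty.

<S> ::= ε

FIRST(<A>) = {s}
FIRST(<E>) = {ε, r, s}  (via <A> s)
FIRST(<C>) = {ε, s}  (via <A> s r)
FIRST(<S>) = {ε, r, s}  (via <C> r s <E>)
FOLLOW(<S>) includes $ since <S> is the start symbol.
FOLLOW(<S>): <S> appears on no right-hand side. Thus FOLLOW(<S>) = {$}.
For <S> ::= ε: FIRST(ε) = {ε}, so it goes in M[<S>, t] for t ∈ {}; since ε ∈ FIRST, also for every t ∈ FOLLOW(<S>) = {$}.
For <S> ::= <C> r s <E>: FIRST(<C> r s <E>) = {r, s}, so it goes in M[<S>, t] for t ∈ {r, s}.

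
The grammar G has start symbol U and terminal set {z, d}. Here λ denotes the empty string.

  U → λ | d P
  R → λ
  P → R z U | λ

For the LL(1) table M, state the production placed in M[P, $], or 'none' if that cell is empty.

P → λ

FIRST(U): from U→λ we get {λ}; from U→d P we get {d}. So FIRST(U) = {λ, d}.
FIRST(R): from R→λ we get {λ}. So FIRST(R) = {λ}.
FIRST(P): from P→R z U we get {z}; from P→λ we get {λ}. So FIRST(P) = {λ, z}.
FOLLOW(U) includes $ since U is the start symbol.
FOLLOW(U): in P→R z U, the suffix after U is empty, so FOLLOW(U) ⊇ FOLLOW(P) = {$}. Thus FOLLOW(U) = {$}.
FOLLOW(P): in U→d P, the suffix after P is empty, so FOLLOW(P) ⊇ FOLLOW(U) = {$}. Thus FOLLOW(P) = {$}.
For P → R z U: FIRST(R z U) = {z}, so it goes in M[P, t] for t ∈ {z}.
For P → λ: FIRST(λ) = {λ}, so it goes in M[P, t] for t ∈ {}; since λ ∈ FIRST, also for every t ∈ FOLLOW(P) = {$}.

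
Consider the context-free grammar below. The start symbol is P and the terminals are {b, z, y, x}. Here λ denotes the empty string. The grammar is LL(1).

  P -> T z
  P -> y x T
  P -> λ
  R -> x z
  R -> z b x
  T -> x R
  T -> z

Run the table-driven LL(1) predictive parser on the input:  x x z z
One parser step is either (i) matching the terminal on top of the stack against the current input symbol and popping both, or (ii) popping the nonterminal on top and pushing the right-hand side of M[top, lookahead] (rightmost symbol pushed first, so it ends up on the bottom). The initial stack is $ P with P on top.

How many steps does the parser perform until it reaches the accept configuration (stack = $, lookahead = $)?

step 1: stack=$ P  input=x x z z $  — expand P -> T z
step 2: stack=$ z T  input=x x z z $  — expand T -> x R
step 3: stack=$ z R x  input=x x z z $  — match x
step 4: stack=$ z R  input=x z z $  — expand R -> x z
step 5: stack=$ z z x  input=x z z $  — match x
step 6: stack=$ z z  input=z z $  — match z
step 7: stack=$ z  input=z $  — match z
Accept reached after 7 steps.

7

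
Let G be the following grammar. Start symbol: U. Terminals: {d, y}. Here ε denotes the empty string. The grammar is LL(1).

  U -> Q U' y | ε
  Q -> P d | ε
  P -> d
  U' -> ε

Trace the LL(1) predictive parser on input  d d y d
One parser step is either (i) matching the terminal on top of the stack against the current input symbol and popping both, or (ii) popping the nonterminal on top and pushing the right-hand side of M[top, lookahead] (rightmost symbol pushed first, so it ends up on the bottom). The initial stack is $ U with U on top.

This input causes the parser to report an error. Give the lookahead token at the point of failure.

d

     Stack       Input      Action
  1  $ U         d d y d $  expand U -> Q U' y
  2  $ y U' Q    d d y d $  expand Q -> P d
  3  $ y U' d P  d d y d $  expand P -> d
  4  $ y U' d d  d d y d $  match d
  5  $ y U' d    d y d $    match d
  6  $ y U'      y d $      expand U' -> ε
  7  $ y         y d $      match y
  8  $           d $        error: stack empty but input remains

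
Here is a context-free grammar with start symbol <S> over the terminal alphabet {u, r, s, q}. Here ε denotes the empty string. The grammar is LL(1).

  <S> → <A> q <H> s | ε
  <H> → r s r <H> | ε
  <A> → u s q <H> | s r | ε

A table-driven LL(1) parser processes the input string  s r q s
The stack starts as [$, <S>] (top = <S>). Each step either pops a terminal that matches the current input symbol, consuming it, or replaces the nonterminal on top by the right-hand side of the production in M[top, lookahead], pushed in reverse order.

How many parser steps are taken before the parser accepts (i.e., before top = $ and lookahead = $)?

     Stack          Input      Action
  1  $ <S>          s r q s $  expand <S> → <A> q <H> s
  2  $ s <H> q <A>  s r q s $  expand <A> → s r
  3  $ s <H> q r s  s r q s $  match s
  4  $ s <H> q r    r q s $    match r
  5  $ s <H> q      q s $      match q
  6  $ s <H>        s $        expand <H> → ε
  7  $ s            s $        match s
Accept reached after 7 steps.

7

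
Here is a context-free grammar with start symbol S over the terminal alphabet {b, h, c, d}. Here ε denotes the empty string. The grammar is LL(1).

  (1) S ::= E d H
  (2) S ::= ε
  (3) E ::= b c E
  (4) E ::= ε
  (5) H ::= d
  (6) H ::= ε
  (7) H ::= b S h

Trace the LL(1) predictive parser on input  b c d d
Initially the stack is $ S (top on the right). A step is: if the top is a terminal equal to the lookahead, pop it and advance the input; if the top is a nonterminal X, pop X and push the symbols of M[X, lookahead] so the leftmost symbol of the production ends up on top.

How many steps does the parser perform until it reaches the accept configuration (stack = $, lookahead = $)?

     Stack        Input      Action
  1  $ S          b c d d $  expand S ::= E d H
  2  $ H d E      b c d d $  expand E ::= b c E
  3  $ H d E c b  b c d d $  match b
  4  $ H d E c    c d d $    match c
  5  $ H d E      d d $      expand E ::= ε
  6  $ H d        d d $      match d
  7  $ H          d $        expand H ::= d
  8  $ d          d $        match d
Accept reached after 8 steps.

8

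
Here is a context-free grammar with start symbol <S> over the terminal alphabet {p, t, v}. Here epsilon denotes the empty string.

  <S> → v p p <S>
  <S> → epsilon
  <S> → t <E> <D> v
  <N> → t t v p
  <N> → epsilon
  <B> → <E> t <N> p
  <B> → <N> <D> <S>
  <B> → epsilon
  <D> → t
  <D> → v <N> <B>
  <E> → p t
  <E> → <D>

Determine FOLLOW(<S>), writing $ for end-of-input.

FIRST(<S>): from <S>→v p p <S> we get {v}; from <S>→epsilon we get {epsilon}; from <S>→t <E> <D> v we get {t}. So FIRST(<S>) = {epsilon, t, v}.
FIRST(<N>): from <N>→t t v p we get {t}; from <N>→epsilon we get {epsilon}. So FIRST(<N>) = {epsilon, t}.
FIRST(<D>): from <D>→t we get {t}; from <D>→v <N> <B> we get {v}. So FIRST(<D>) = {t, v}.
FIRST(<E>): from <E>→p t we get {p}; from <E>→<D> we get {t, v}. So FIRST(<E>) = {p, t, v}.
FIRST(<B>): from <B>→<E> t <N> p we get {p, t, v}; from <B>→<N> <D> <S> we get {t, v}; from <B>→epsilon we get {epsilon}. So FIRST(<B>) = {epsilon, p, t, v}.
FOLLOW(<S>) includes $ since <S> is the start symbol.
FOLLOW(<E>): in <S>→t <E> <D> v, <E> is followed by <D> v with FIRST {t, v}; in <B>→<E> t <N> p, <E> is followed by t <N> p with FIRST {t}. Thus FOLLOW(<E>) = {t, v}.
FOLLOW(<S>): in <S>→v p p <S>, the suffix after <S> is empty (adds nothing new); in <B>→<N> <D> <S>, the suffix after <S> is empty, so FOLLOW(<S>) ⊇ FOLLOW(<B>) = {t, v}. Thus FOLLOW(<S>) = {$, t, v}.
FOLLOW(<N>): in <B>→<E> t <N> p, <N> is followed by p with FIRST {p}; in <B>→<N> <D> <S>, <N> is followed by <D> <S> with FIRST {t, v}; in <D>→v <N> <B>, <N> is followed by <B> with FIRST {epsilon, p, t, v}; in <D>→v <N> <B>, the suffix after <N> is nullable, so FOLLOW(<N>) ⊇ FOLLOW(<D>) = {t, v}. Thus FOLLOW(<N>) = {p, t, v}.
FOLLOW(<B>): in <D>→v <N> <B>, the suffix after <B> is empty, so FOLLOW(<B>) ⊇ FOLLOW(<D>) = {t, v}. Thus FOLLOW(<B>) = {t, v}.
FOLLOW(<D>): in <S>→t <E> <D> v, <D> is followed by v with FIRST {v}; in <B>→<N> <D> <S>, <D> is followed by <S> with FIRST {epsilon, t, v}; in <B>→<N> <D> <S>, the suffix after <D> is nullable, so FOLLOW(<D>) ⊇ FOLLOW(<B>) = {t, v}; in <E>→<D>, the suffix after <D> is empty, so FOLLOW(<D>) ⊇ FOLLOW(<E>) = {t, v}. Thus FOLLOW(<D>) = {t, v}.

{$, t, v}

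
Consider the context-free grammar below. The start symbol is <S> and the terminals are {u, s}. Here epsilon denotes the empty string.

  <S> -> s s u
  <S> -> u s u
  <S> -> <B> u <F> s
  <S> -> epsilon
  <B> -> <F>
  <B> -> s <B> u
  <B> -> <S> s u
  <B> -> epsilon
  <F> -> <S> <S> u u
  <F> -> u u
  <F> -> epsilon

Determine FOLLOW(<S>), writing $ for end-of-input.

FIRST(<S>) = {epsilon, s, u}  (via <B> u <F> s)
FIRST(<F>) = {epsilon, s, u}  (via <S> <S> u u)
FIRST(<B>) = {epsilon, s, u}  (via <F>, <S> s u)
FOLLOW(<S>) includes $ since <S> is the start symbol.
FOLLOW(<S>): in <B>-><S> s u, <S> is followed by s u with FIRST {s}; in <F>-><S> <S> u u (occurrence 1), <S> is followed by <S> u u with FIRST {s, u}; in <F>-><S> <S> u u (occurrence 2), <S> is followed by u u with FIRST {u}. Thus FOLLOW(<S>) = {$, s, u}.
FOLLOW(<B>): in <S>-><B> u <F> s, <B> is followed by u <F> s with FIRST {u}; in <B>->s <B> u, <B> is followed by u with FIRST {u}. Thus FOLLOW(<B>) = {u}.
FOLLOW(<F>): in <S>-><B> u <F> s, <F> is followed by s with FIRST {s}; in <B>-><F>, the suffix after <F> is empty, so FOLLOW(<F>) ⊇ FOLLOW(<B>) = {u}. Thus FOLLOW(<F>) = {s, u}.

{$, s, u}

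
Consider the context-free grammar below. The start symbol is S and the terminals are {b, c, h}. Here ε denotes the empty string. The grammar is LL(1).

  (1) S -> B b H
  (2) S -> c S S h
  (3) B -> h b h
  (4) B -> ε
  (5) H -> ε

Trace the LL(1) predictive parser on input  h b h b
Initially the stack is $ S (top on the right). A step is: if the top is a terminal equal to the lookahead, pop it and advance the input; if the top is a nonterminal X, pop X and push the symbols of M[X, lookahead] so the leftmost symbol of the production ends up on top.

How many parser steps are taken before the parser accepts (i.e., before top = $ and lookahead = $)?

7

step 1: stack=$ S  input=h b h b $  — expand S -> B b H
step 2: stack=$ H b B  input=h b h b $  — expand B -> h b h
step 3: stack=$ H b h b h  input=h b h b $  — match h
step 4: stack=$ H b h b  input=b h b $  — match b
step 5: stack=$ H b h  input=h b $  — match h
step 6: stack=$ H b  input=b $  — match b
step 7: stack=$ H  input=$  — expand H -> ε
Accept reached after 7 steps.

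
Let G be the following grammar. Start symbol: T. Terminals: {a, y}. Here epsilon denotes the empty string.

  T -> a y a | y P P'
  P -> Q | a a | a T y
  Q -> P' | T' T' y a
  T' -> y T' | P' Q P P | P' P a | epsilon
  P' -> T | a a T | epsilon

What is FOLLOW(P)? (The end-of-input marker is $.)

FIRST(T) = {a, y}
FIRST(P') = {epsilon, a, y}  (via T)
FIRST(P) = {epsilon, a, y}  (via Q)
FIRST(Q) = {epsilon, a, y}  (via P', T' T' y a)
FIRST(T') = {epsilon, a, y}  (via P' Q P P, P' P a)
FOLLOW(T) includes $ since T is the start symbol.
FOLLOW(T'): in Q->T' T' y a (occurrence 1), T' is followed by T' y a with FIRST {a, y}; in Q->T' T' y a (occurrence 2), T' is followed by y a with FIRST {y}; in T'->y T', the suffix after T' is empty (adds nothing new). Thus FOLLOW(T') = {a, y}.
FOLLOW(T): in P->a T y, T is followed by y with FIRST {y}; in P'->T, the suffix after T is empty, so FOLLOW(T) ⊇ FOLLOW(P') = {$, a, y}; in P'->a a T, the suffix after T is empty, so FOLLOW(T) ⊇ FOLLOW(P') = {$, a, y}. Thus FOLLOW(T) = {$, a, y}.
FOLLOW(P): in T->y P P', P is followed by P' with FIRST {epsilon, a, y}; in T->y P P', the suffix after P is nullable, so FOLLOW(P) ⊇ FOLLOW(T) = {$, a, y}; in T'->P' Q P P (occurrence 1), P is followed by P with FIRST {epsilon, a, y}; in T'->P' Q P P (occurrence 1), the suffix after P is nullable, so FOLLOW(P) ⊇ FOLLOW(T') = {a, y}; in T'->P' Q P P (occurrence 2), the suffix after P is empty, so FOLLOW(P) ⊇ FOLLOW(T') = {a, y}; in T'->P' P a, P is followed by a with FIRST {a}. Thus FOLLOW(P) = {$, a, y}.
FOLLOW(Q): in P->Q, the suffix after Q is empty, so FOLLOW(Q) ⊇ FOLLOW(P) = {$, a, y}; in T'->P' Q P P, Q is followed by P P with FIRST {epsilon, a, y}; in T'->P' Q P P, the suffix after Q is nullable, so FOLLOW(Q) ⊇ FOLLOW(T') = {a, y}. Thus FOLLOW(Q) = {$, a, y}.
FOLLOW(P'): in T->y P P', the suffix after P' is empty, so FOLLOW(P') ⊇ FOLLOW(T) = {$, a, y}; in Q->P', the suffix after P' is empty, so FOLLOW(P') ⊇ FOLLOW(Q) = {$, a, y}; in T'->P' Q P P, P' is followed by Q P P with FIRST {epsilon, a, y}; in T'->P' Q P P, the suffix after P' is nullable, so FOLLOW(P') ⊇ FOLLOW(T') = {a, y}; in T'->P' P a, P' is followed by P a with FIRST {a, y}. Thus FOLLOW(P') = {$, a, y}.

{$, a, y}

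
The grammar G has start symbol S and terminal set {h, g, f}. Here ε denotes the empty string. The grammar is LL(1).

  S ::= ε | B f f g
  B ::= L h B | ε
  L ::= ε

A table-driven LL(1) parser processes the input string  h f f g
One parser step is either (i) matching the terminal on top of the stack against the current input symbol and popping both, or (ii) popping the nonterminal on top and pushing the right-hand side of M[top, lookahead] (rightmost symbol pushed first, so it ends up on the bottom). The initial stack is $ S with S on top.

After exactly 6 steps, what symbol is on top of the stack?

f

     Stack          Input      Action
  1  $ S            h f f g $  expand S ::= B f f g
  2  $ g f f B      h f f g $  expand B ::= L h B
  3  $ g f f B h L  h f f g $  expand L ::= ε
  4  $ g f f B h    h f f g $  match h
  5  $ g f f B      f f g $    expand B ::= ε
  6  $ g f f        f f g $    match f
Stack after step 6: $ g f (top = f).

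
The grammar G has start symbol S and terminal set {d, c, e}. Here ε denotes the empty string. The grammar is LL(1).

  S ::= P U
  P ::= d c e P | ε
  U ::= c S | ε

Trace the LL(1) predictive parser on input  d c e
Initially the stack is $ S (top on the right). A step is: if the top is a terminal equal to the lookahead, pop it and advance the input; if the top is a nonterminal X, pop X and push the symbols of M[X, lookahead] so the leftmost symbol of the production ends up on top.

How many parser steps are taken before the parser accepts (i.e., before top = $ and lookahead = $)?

     Stack        Input    Action
  1  $ S          d c e $  expand S ::= P U
  2  $ U P        d c e $  expand P ::= d c e P
  3  $ U P e c d  d c e $  match d
  4  $ U P e c    c e $    match c
  5  $ U P e      e $      match e
  6  $ U P        $        expand P ::= ε
  7  $ U          $        expand U ::= ε
Accept reached after 7 steps.

7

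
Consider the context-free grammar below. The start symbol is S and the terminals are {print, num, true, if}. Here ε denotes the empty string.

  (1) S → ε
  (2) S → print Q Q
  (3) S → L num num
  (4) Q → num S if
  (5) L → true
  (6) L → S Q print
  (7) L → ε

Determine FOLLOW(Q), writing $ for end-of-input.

{$, if, num, print}

FIRST(Q): from Q→num S if we get {num}. So FIRST(Q) = {num}.
FIRST(S): from S→ε we get {ε}; from S→print Q Q we get {print}; from S→L num num we get {num, print, true}. So FIRST(S) = {ε, num, print, true}.
FIRST(L): from L→true we get {true}; from L→S Q print we get {num, print, true}; from L→ε we get {ε}. So FIRST(L) = {ε, num, print, true}.
FOLLOW(S) includes $ since S is the start symbol.
FOLLOW(S): in Q→num S if, S is followed by if with FIRST {if}; in L→S Q print, S is followed by Q print with FIRST {num}. Thus FOLLOW(S) = {$, if, num}.
FOLLOW(Q): in S→print Q Q (occurrence 1), Q is followed by Q with FIRST {num}; in S→print Q Q (occurrence 2), the suffix after Q is empty, so FOLLOW(Q) ⊇ FOLLOW(S) = {$, if, num}; in L→S Q print, Q is followed by print with FIRST {print}. Thus FOLLOW(Q) = {$, if, num, print}.
FOLLOW(L): in S→L num num, L is followed by num num with FIRST {num}. Thus FOLLOW(L) = {num}.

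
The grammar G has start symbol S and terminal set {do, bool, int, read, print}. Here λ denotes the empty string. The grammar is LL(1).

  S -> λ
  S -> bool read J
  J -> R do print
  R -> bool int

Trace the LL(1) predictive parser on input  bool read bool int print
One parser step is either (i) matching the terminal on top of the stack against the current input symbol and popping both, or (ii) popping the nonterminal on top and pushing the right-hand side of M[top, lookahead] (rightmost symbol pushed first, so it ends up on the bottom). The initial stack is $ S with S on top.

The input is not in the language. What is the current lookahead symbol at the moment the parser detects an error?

print

     Stack                Input                       Action
  1  $ S                  bool read bool int print $  expand S -> bool read J
  2  $ J read bool        bool read bool int print $  match bool
  3  $ J read             read bool int print $       match read
  4  $ J                  bool int print $            expand J -> R do print
  5  $ print do R         bool int print $            expand R -> bool int
  6  $ print do int bool  bool int print $            match bool
  7  $ print do int       int print $                 match int
  8  $ print do           print $                     error: top is terminal do but lookahead is print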